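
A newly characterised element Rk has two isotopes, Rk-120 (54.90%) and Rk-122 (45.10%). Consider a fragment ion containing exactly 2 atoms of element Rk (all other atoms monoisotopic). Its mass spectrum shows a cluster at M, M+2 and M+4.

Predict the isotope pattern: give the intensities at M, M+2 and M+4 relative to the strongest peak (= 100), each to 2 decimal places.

60.86 : 100.00 : 41.07

The 2 Rk atoms are independent, so intensities follow the terms of (0.5490 + 0.4510)^2.
P(M) = 0.5490^2 = 0.301401
P(M+2) = 2 × 0.5490^1 × 0.4510^1 = 0.495198
P(M+4) = 0.4510^2 = 0.203401
The M+2 peak is largest (0.495198); scaling to 100 gives 60.86 : 100.00 : 41.07.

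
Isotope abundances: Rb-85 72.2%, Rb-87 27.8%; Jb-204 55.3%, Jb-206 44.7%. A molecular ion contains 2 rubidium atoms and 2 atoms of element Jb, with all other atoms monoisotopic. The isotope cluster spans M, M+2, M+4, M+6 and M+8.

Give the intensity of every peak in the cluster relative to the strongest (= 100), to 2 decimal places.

Rubidium pattern (n=2): 0.521284 : 0.401432 : 0.077284
Element Jb pattern (n=2): 0.305809 : 0.494382 : 0.199809
Convolve the two distributions (both contribute in 2-u steps):
  M: 0.521284×0.305809 = 0.159413
  M+2: 0.521284×0.494382 + 0.401432×0.305809 = 0.380475
  M+4: 0.521284×0.199809 + 0.401432×0.494382 + 0.077284×0.305809 = 0.326252
  M+6: 0.401432×0.199809 + 0.077284×0.494382 = 0.118418
  M+8: 0.077284×0.199809 = 0.015442
Scale to base peak (0.380475) = 100: 41.90 : 100.00 : 85.75 : 31.12 : 4.06

41.90 : 100.00 : 85.75 : 31.12 : 4.06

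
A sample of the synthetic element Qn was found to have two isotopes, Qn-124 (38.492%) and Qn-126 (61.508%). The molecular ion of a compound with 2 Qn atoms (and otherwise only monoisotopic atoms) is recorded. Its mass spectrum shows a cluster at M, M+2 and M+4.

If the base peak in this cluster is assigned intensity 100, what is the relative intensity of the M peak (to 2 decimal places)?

31.29

Binomial terms of (0.38492 + 0.61508)^2: M 0.1482, M+2 0.4735, M+4 0.3783 → M+2 is the base peak.
P(M+2) = C(2,1) × 0.38492^1 × 0.61508^1 = 2 × 0.38492 × 0.61508 = 0.473513 (base)
P(M) = C(2,0) × 0.38492^2 × 0.61508^0 = 1 × 0.14816341 × 1.0000 = 0.148163
Relative intensity = 0.148163 / 0.473513 × 100 = 31.29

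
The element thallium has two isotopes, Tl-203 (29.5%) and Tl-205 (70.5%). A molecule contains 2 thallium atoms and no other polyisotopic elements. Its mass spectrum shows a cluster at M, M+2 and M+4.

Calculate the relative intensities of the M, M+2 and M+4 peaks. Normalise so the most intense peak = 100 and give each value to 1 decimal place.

17.5 : 83.7 : 100.0

Expanding (0.295 + 0.705)^2:
P(M) = 0.295^2 = 0.087025
P(M+2) = 2 × 0.295^1 × 0.705^1 = 0.415950
P(M+4) = 0.705^2 = 0.497025
The M+4 peak is largest (0.497025); scaling to 100 gives 17.5 : 83.7 : 100.0.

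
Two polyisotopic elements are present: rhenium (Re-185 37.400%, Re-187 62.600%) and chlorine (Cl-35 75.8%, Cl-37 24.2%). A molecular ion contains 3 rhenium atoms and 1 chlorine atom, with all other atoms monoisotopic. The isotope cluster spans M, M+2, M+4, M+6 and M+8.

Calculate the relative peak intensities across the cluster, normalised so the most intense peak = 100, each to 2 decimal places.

9.99 : 53.36 : 100.00 : 73.67 : 14.96

Rhenium pattern (n=3): 0.05231362 : 0.26268713 : 0.43968487 : 0.24531438
Chlorine pattern (n=1): 0.7580 : 0.2420
Convolve the two distributions (both contribute in 2-u steps):
  M: 0.05231362×0.7580 = 0.039654
  M+2: 0.05231362×0.2420 + 0.26268713×0.7580 = 0.211777
  M+4: 0.26268713×0.2420 + 0.43968487×0.7580 = 0.396851
  M+6: 0.43968487×0.2420 + 0.24531438×0.7580 = 0.292352
  M+8: 0.24531438×0.2420 = 0.059366
Scale to base peak (0.396851) = 100: 9.99 : 53.36 : 100.00 : 73.67 : 14.96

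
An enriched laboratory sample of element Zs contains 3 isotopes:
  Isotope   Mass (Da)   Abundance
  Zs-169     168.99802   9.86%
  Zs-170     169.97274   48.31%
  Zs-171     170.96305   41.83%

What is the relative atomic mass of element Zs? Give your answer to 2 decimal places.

Ar = Σ fᵢ·mᵢ = 0.0986 × 168.99802 + 0.4831 × 169.97274 + 0.4183 × 170.96305
= 16.663205 + 82.113831 + 71.513844 = 170.290880 Da

170.29 Da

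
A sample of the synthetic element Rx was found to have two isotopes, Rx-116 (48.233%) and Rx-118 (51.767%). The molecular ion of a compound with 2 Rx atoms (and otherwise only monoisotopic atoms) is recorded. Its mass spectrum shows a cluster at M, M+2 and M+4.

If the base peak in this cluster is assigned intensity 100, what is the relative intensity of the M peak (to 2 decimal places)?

46.59

Binomial terms of (0.48233 + 0.51767)^2: M 0.2326, M+2 0.4994, M+4 0.2680 → M+2 is the base peak.
P(M+2) = C(2,1) × 0.48233^1 × 0.51767^1 = 2 × 0.48233 × 0.51767 = 0.499376 (base)
P(M) = C(2,0) × 0.48233^2 × 0.51767^0 = 1 × 0.23264223 × 1.0000 = 0.232642
Relative intensity = 0.232642 / 0.499376 × 100 = 46.59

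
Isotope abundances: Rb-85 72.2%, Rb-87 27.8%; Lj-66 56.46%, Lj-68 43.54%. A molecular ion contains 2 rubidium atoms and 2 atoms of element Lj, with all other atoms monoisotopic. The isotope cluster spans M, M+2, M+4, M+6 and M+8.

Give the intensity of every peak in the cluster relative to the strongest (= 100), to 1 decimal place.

43.2 : 100.0 : 83.5 : 29.7 : 3.8

Rubidium pattern (n=2): 0.521284 : 0.401432 : 0.077284
Element Lj pattern (n=2): 0.31877316 : 0.49165368 : 0.18957316
Convolve the two distributions (both contribute in 2-u steps):
  M: 0.521284×0.31877316 = 0.166171
  M+2: 0.521284×0.49165368 + 0.401432×0.31877316 = 0.384257
  M+4: 0.521284×0.18957316 + 0.401432×0.49165368 + 0.077284×0.31877316 = 0.320823
  M+6: 0.401432×0.18957316 + 0.077284×0.49165368 = 0.114098
  M+8: 0.077284×0.18957316 = 0.014651
Scale to base peak (0.384257) = 100: 43.2 : 100.0 : 83.5 : 29.7 : 3.8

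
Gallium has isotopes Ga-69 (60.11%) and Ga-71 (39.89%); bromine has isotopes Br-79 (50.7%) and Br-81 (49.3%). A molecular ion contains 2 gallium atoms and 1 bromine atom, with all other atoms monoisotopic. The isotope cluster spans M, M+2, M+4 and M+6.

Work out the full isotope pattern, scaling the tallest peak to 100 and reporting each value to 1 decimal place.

43.5 : 100.0 : 75.3 : 18.6

Gallium pattern (n=2): 0.36132121 : 0.47955758 : 0.15912121
Bromine pattern (n=1): 0.5070 : 0.4930
Convolve the two distributions (both contribute in 2-u steps):
  M: 0.36132121×0.5070 = 0.183190
  M+2: 0.36132121×0.4930 + 0.47955758×0.5070 = 0.421267
  M+4: 0.47955758×0.4930 + 0.15912121×0.5070 = 0.317096
  M+6: 0.15912121×0.4930 = 0.078447
Scale to base peak (0.421267) = 100: 43.5 : 100.0 : 75.3 : 18.6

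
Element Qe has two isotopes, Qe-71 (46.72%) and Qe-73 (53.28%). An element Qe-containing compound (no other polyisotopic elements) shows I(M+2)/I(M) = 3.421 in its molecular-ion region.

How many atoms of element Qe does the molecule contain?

3

For n independent Qe atoms, I(M+2)/I(M) = n · (abundance Qe-73) / (abundance Qe-71) = n · 0.5328/0.4672.
n = 3.421 × 0.4672/0.5328 = 3.00 ≈ 3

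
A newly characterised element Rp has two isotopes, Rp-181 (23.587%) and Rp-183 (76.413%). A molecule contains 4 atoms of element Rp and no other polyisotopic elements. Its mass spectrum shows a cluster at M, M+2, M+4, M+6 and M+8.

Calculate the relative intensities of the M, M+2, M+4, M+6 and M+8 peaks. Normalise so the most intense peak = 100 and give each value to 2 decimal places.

Each Rp atom is independently Rp-181 (p = 0.23587) or Rp-183 (q = 0.76413); the cluster is the binomial expansion (p + q)^4.
P(M) = 0.23587^4 = 0.003095
P(M+2) = 4 × 0.23587^3 × 0.76413^1 = 0.040109
P(M+4) = 6 × 0.23587^2 × 0.76413^2 = 0.194909
P(M+6) = 4 × 0.23587^1 × 0.76413^3 = 0.420954
P(M+8) = 0.76413^4 = 0.340933
The M+6 peak is largest (0.420954); scaling to 100 gives 0.74 : 9.53 : 46.30 : 100.00 : 80.99.

0.74 : 9.53 : 46.30 : 100.00 : 80.99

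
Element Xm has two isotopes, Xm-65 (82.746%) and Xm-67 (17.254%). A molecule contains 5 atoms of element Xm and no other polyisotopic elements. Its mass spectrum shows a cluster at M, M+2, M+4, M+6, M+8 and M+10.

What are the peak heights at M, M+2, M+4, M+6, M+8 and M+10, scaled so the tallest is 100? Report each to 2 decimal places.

The 5 Xm atoms are independent, so intensities follow the terms of (0.82746 + 0.17254)^5.
P(M) = 0.82746^5 = 0.387914
P(M+2) = 5 × 0.82746^4 × 0.17254^1 = 0.404434
P(M+4) = 10 × 0.82746^3 × 0.17254^2 = 0.168663
P(M+6) = 10 × 0.82746^2 × 0.17254^3 = 0.035169
P(M+8) = 5 × 0.82746^1 × 0.17254^4 = 0.003667
P(M+10) = 0.17254^5 = 0.000153
The M+2 peak is largest (0.404434); scaling to 100 gives 95.92 : 100.00 : 41.70 : 8.70 : 0.91 : 0.04.

95.92 : 100.00 : 41.70 : 8.70 : 0.91 : 0.04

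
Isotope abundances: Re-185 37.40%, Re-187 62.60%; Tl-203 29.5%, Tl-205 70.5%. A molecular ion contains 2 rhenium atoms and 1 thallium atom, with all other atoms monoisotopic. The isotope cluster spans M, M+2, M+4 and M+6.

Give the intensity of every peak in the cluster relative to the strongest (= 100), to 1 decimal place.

Rhenium pattern (n=2): 0.139876 : 0.468248 : 0.391876
Thallium pattern (n=1): 0.2950 : 0.7050
Convolve the two distributions (both contribute in 2-u steps):
  M: 0.139876×0.2950 = 0.041263
  M+2: 0.139876×0.7050 + 0.468248×0.2950 = 0.236746
  M+4: 0.468248×0.7050 + 0.391876×0.2950 = 0.445718
  M+6: 0.391876×0.7050 = 0.276273
Scale to base peak (0.445718) = 100: 9.3 : 53.1 : 100.0 : 62.0

9.3 : 53.1 : 100.0 : 62.0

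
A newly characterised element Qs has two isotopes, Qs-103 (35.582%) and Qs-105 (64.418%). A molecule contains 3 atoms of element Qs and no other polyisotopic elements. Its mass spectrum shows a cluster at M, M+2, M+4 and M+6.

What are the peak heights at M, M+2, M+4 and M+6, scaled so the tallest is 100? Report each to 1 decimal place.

10.2 : 55.2 : 100.0 : 60.3

Each Qs atom is independently Qs-103 (p = 0.35582) or Qs-105 (q = 0.64418); the cluster is the binomial expansion (p + q)^3.
P(M) = 0.35582^3 = 0.045050
P(M+2) = 3 × 0.35582^2 × 0.64418^1 = 0.244675
P(M+4) = 3 × 0.35582^1 × 0.64418^2 = 0.442962
P(M+6) = 0.64418^3 = 0.267314
The M+4 peak is largest (0.442962); scaling to 100 gives 10.2 : 55.2 : 100.0 : 60.3.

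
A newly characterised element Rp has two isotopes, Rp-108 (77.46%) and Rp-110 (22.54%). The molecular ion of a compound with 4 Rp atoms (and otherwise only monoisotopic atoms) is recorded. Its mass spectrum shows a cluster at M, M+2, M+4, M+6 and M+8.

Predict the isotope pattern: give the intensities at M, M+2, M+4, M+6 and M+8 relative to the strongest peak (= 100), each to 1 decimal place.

The 4 Rp atoms are independent, so intensities follow the terms of (0.7746 + 0.2254)^4.
P(M) = 0.7746^4 = 0.360006
P(M+2) = 4 × 0.7746^3 × 0.2254^1 = 0.419031
P(M+4) = 6 × 0.7746^2 × 0.2254^2 = 0.182900
P(M+6) = 4 × 0.7746^1 × 0.2254^3 = 0.035481
P(M+8) = 0.2254^4 = 0.002581
The M+2 peak is largest (0.419031); scaling to 100 gives 85.9 : 100.0 : 43.6 : 8.5 : 0.6.

85.9 : 100.0 : 43.6 : 8.5 : 0.6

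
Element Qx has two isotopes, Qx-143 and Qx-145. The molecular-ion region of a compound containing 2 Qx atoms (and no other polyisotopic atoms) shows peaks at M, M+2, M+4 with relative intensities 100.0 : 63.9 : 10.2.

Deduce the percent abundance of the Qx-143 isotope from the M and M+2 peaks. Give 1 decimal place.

If p is the fraction of Qx that is Qx-143, then I(M+2)/I(M) = [C(2,1)·p^1·(1−p)] / p^2 = 2·(1−p)/p = 63.9/100.0 = 0.6390
(1−p)/p = 0.6390/2 = 0.3195  ⇒  p = 1/(1 + 0.3195) = 0.7579
Qx-143: 75.8%, Qx-145: 24.2%.

75.8%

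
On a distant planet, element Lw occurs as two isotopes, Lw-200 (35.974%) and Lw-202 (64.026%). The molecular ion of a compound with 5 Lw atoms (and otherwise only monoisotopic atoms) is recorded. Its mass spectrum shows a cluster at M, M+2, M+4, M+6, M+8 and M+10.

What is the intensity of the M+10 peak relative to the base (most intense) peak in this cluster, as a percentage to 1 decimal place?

(0.35974 + 0.64026)^5 gives M 0.0060, M+2 0.0536, M+4 0.1908, M+6 0.3397, M+8 0.3023, M+10 0.1076; the largest is M+6.
P(M+6) = C(5,3) × 0.35974^2 × 0.64026^3 = 10 × 0.12941287 × 0.26246362 = 0.339662 (base)
P(M+10) = C(5,5) × 0.35974^0 × 0.64026^5 = 1 × 1.0000 × 0.10759246 = 0.107592
Relative intensity = 0.107592 / 0.339662 × 100 = 31.7

31.7%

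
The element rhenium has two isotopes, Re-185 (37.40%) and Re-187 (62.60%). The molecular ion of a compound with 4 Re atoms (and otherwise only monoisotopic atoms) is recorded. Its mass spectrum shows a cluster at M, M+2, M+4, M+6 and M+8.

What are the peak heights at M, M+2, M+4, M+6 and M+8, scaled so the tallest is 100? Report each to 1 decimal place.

5.3 : 35.7 : 89.6 : 100.0 : 41.8

Expanding (0.3740 + 0.6260)^4:
P(M) = 0.3740^4 = 0.019565
P(M+2) = 4 × 0.3740^3 × 0.6260^1 = 0.130993
P(M+4) = 6 × 0.3740^2 × 0.6260^2 = 0.328884
P(M+6) = 4 × 0.3740^1 × 0.6260^3 = 0.366990
P(M+8) = 0.6260^4 = 0.153567
The M+6 peak is largest (0.366990); scaling to 100 gives 5.3 : 35.7 : 89.6 : 100.0 : 41.8.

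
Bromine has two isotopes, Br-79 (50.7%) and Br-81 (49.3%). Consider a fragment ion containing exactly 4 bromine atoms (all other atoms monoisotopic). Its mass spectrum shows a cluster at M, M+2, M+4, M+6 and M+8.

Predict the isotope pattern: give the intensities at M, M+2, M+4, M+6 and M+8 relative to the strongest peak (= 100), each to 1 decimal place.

The 4 Br atoms are independent, so intensities follow the terms of (0.507 + 0.493)^4.
P(M) = 0.507^4 = 0.066074
P(M+2) = 4 × 0.507^3 × 0.493^1 = 0.256999
P(M+4) = 6 × 0.507^2 × 0.493^2 = 0.374853
P(M+6) = 4 × 0.507^1 × 0.493^3 = 0.243001
P(M+8) = 0.493^4 = 0.059073
The M+4 peak is largest (0.374853); scaling to 100 gives 17.6 : 68.6 : 100.0 : 64.8 : 15.8.

17.6 : 68.6 : 100.0 : 64.8 : 15.8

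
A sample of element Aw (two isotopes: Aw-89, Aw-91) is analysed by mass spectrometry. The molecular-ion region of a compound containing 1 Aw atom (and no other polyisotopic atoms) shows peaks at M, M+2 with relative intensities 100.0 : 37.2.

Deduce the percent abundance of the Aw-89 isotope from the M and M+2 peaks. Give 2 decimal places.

If p is the fraction of Aw that is Aw-89, then I(M+2)/I(M) = [C(1,1)·p^0·(1−p)] / p^1 = 1·(1−p)/p = 37.2/100.0 = 0.3720
(1−p)/p = 0.3720/1 = 0.3720  ⇒  p = 1/(1 + 0.3720) = 0.7289
Aw-89: 72.89%, Aw-91: 27.11%.

72.89%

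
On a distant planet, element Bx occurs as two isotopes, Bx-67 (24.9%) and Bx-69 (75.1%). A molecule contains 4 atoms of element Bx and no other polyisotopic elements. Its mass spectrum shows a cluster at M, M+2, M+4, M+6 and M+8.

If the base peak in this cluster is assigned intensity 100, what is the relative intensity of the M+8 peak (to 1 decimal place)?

75.4

Term probabilities: M 0.0038, M+2 0.0464, M+4 0.2098, M+6 0.4219, M+8 0.3181. Base peak = M+6.
P(M+6) = C(4,3) × 0.249^1 × 0.751^3 = 4 × 0.2490 × 0.42356475 = 0.421870 (base)
P(M+8) = C(4,4) × 0.249^0 × 0.751^4 = 1 × 1.0000 × 0.31809713 = 0.318097
Relative intensity = 0.318097 / 0.421870 × 100 = 75.4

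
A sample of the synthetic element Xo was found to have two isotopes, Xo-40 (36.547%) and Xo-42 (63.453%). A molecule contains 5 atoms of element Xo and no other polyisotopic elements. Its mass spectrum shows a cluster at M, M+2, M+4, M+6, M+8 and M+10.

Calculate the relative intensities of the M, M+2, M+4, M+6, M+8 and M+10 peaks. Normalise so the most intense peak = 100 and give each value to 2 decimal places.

1.91 : 16.59 : 57.60 : 100.00 : 86.81 : 30.14

Each Xo atom is independently Xo-40 (p = 0.36547) or Xo-42 (q = 0.63453); the cluster is the binomial expansion (p + q)^5.
P(M) = 0.36547^5 = 0.006520
P(M+2) = 5 × 0.36547^4 × 0.63453^1 = 0.056602
P(M+4) = 10 × 0.36547^3 × 0.63453^2 = 0.196544
P(M+6) = 10 × 0.36547^2 × 0.63453^3 = 0.341240
P(M+8) = 5 × 0.36547^1 × 0.63453^4 = 0.296231
P(M+10) = 0.63453^5 = 0.102863
The M+6 peak is largest (0.341240); scaling to 100 gives 1.91 : 16.59 : 57.60 : 100.00 : 86.81 : 30.14.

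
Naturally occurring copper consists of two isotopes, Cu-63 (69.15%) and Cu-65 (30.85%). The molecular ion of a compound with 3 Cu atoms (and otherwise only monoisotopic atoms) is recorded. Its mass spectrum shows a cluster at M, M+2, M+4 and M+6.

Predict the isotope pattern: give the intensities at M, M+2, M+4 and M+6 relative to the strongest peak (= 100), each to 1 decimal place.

Each Cu atom is independently Cu-63 (p = 0.6915) or Cu-65 (q = 0.3085); the cluster is the binomial expansion (p + q)^3.
P(M) = 0.6915^3 = 0.330656
P(M+2) = 3 × 0.6915^2 × 0.3085^1 = 0.442548
P(M+4) = 3 × 0.6915^1 × 0.3085^2 = 0.197435
P(M+6) = 0.3085^3 = 0.029361
The M+2 peak is largest (0.442548); scaling to 100 gives 74.7 : 100.0 : 44.6 : 6.6.

74.7 : 100.0 : 44.6 : 6.6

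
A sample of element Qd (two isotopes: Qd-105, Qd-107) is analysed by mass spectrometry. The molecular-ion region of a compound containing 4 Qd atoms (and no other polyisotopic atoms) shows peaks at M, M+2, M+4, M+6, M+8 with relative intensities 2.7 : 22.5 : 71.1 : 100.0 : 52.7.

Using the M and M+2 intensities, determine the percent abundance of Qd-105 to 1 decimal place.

32.4%

Let p = fractional abundance of Qd-105. I(M+2)/I(M) = [C(4,1)·p^3·(1−p)] / p^4 = 4·(1−p)/p = 22.5/2.7 = 8.3333
(1−p)/p = 8.3333/4 = 2.0833  ⇒  p = 1/(1 + 2.0833) = 0.3243
Qd-105: 32.4%, Qd-107: 67.6%.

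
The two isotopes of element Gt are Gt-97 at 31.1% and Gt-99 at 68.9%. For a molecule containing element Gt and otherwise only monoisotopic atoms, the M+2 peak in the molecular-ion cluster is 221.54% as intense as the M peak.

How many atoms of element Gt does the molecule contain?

1

For n independent Gt atoms, I(M+2)/I(M) = n · (abundance Gt-99) / (abundance Gt-97) = n · 0.689/0.311.
n = 2.2154 × 0.311/0.689 = 1.00 ≈ 1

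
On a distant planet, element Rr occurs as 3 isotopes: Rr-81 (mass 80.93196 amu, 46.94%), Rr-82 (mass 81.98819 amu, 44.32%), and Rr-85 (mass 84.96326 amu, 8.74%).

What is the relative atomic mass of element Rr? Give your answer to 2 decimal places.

Ar = Σ fᵢ·mᵢ = 0.4694 × 80.93196 + 0.4432 × 81.98819 + 0.0874 × 84.96326
= 37.989462 + 36.337166 + 7.425789 = 81.752417 amu

81.75 amu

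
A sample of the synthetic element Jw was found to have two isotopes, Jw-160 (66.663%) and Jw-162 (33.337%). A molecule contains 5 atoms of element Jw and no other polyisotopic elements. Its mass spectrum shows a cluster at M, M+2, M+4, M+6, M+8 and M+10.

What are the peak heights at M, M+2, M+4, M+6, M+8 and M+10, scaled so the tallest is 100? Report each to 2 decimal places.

39.99 : 99.98 : 100.00 : 50.01 : 12.50 : 1.25

Expanding (0.66663 + 0.33337)^5:
P(M) = 0.66663^5 = 0.131651
P(M+2) = 5 × 0.66663^4 × 0.33337^1 = 0.329182
P(M+4) = 10 × 0.66663^3 × 0.33337^2 = 0.329236
P(M+6) = 10 × 0.66663^2 × 0.33337^3 = 0.164645
P(M+8) = 5 × 0.66663^1 × 0.33337^4 = 0.041168
P(M+10) = 0.33337^5 = 0.004117
The M+4 peak is largest (0.329236); scaling to 100 gives 39.99 : 99.98 : 100.00 : 50.01 : 12.50 : 1.25.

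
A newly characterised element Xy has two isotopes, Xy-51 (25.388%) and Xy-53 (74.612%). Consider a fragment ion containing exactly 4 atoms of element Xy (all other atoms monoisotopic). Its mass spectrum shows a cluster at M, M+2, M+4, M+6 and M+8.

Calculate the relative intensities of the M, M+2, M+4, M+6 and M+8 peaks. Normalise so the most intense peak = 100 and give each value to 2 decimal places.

Each Xy atom is independently Xy-51 (p = 0.25388) or Xy-53 (q = 0.74612); the cluster is the binomial expansion (p + q)^4.
P(M) = 0.25388^4 = 0.004154
P(M+2) = 4 × 0.25388^3 × 0.74612^1 = 0.048838
P(M+4) = 6 × 0.25388^2 × 0.74612^2 = 0.215291
P(M+6) = 4 × 0.25388^1 × 0.74612^3 = 0.421808
P(M+8) = 0.74612^4 = 0.309909
The M+6 peak is largest (0.421808); scaling to 100 gives 0.98 : 11.58 : 51.04 : 100.00 : 73.47.

0.98 : 11.58 : 51.04 : 100.00 : 73.47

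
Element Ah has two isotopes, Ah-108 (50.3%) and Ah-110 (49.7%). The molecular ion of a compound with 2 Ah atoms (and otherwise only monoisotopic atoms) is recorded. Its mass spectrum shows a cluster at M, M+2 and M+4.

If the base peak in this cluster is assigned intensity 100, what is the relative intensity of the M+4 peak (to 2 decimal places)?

(0.503 + 0.497)^2 gives M 0.2530, M+2 0.5000, M+4 0.2470; the largest is M+2.
P(M+2) = C(2,1) × 0.503^1 × 0.497^1 = 2 × 0.5030 × 0.4970 = 0.499982 (base)
P(M+4) = C(2,2) × 0.503^0 × 0.497^2 = 1 × 1.0000 × 0.247009 = 0.247009
Relative intensity = 0.247009 / 0.499982 × 100 = 49.40

49.40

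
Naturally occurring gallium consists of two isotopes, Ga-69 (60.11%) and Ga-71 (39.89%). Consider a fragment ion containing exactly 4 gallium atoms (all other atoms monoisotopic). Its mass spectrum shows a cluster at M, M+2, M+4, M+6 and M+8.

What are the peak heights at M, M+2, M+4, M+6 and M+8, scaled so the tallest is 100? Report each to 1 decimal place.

37.7 : 100.0 : 99.5 : 44.0 : 7.3

Expanding (0.6011 + 0.3989)^4:
P(M) = 0.6011^4 = 0.130553
P(M+2) = 4 × 0.6011^3 × 0.3989^1 = 0.346549
P(M+4) = 6 × 0.6011^2 × 0.3989^2 = 0.344963
P(M+6) = 4 × 0.6011^1 × 0.3989^3 = 0.152616
P(M+8) = 0.3989^4 = 0.025320
The M+2 peak is largest (0.346549); scaling to 100 gives 37.7 : 100.0 : 99.5 : 44.0 : 7.3.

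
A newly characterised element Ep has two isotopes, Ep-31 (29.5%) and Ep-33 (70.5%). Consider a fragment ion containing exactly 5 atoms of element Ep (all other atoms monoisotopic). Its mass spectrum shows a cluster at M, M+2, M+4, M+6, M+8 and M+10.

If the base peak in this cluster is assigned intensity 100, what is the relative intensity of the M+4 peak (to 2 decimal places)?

35.02

Term probabilities: M 0.0022, M+2 0.0267, M+4 0.1276, M+6 0.3049, M+8 0.3644, M+10 0.1742. Base peak = M+8.
P(M+8) = C(5,4) × 0.295^1 × 0.705^4 = 5 × 0.2950 × 0.24703385 = 0.364375 (base)
P(M+4) = C(5,2) × 0.295^3 × 0.705^2 = 10 × 0.02567237 × 0.497025 = 0.127598
Relative intensity = 0.127598 / 0.364375 × 100 = 35.02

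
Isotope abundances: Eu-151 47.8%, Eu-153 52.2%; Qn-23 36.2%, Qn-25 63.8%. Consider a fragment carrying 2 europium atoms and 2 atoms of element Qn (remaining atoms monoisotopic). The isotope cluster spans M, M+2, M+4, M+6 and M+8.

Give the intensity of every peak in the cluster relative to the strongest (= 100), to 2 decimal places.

8.34 : 47.59 : 100.00 : 91.59 : 30.88

Europium pattern (n=2): 0.228484 : 0.499032 : 0.272484
Element Qn pattern (n=2): 0.131044 : 0.461912 : 0.407044
Convolve the two distributions (both contribute in 2-u steps):
  M: 0.228484×0.131044 = 0.029941
  M+2: 0.228484×0.461912 + 0.499032×0.131044 = 0.170935
  M+4: 0.228484×0.407044 + 0.499032×0.461912 + 0.272484×0.131044 = 0.359219
  M+6: 0.499032×0.407044 + 0.272484×0.461912 = 0.328992
  M+8: 0.272484×0.407044 = 0.110913
Scale to base peak (0.359219) = 100: 8.34 : 47.59 : 100.00 : 91.59 : 30.88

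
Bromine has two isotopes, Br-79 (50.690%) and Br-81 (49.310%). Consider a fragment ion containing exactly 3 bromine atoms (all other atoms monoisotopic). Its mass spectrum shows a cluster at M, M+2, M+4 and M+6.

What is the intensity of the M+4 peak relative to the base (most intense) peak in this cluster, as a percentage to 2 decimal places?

97.28%

Term probabilities: M 0.1302, M+2 0.3801, M+4 0.3698, M+6 0.1199. Base peak = M+2.
P(M+2) = C(3,1) × 0.50690^2 × 0.49310^1 = 3 × 0.25694761 × 0.4931 = 0.380103 (base)
P(M+4) = C(3,2) × 0.50690^1 × 0.49310^2 = 3 × 0.5069 × 0.24314761 = 0.369755
Relative intensity = 0.369755 / 0.380103 × 100 = 97.28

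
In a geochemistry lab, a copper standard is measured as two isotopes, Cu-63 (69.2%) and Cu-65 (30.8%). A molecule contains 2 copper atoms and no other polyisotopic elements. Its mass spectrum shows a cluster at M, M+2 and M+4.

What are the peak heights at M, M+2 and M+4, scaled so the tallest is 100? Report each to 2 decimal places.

Expanding (0.692 + 0.308)^2:
P(M) = 0.692^2 = 0.478864
P(M+2) = 2 × 0.692^1 × 0.308^1 = 0.426272
P(M+4) = 0.308^2 = 0.094864
The M peak is largest (0.478864); scaling to 100 gives 100.00 : 89.02 : 19.81.

100.00 : 89.02 : 19.81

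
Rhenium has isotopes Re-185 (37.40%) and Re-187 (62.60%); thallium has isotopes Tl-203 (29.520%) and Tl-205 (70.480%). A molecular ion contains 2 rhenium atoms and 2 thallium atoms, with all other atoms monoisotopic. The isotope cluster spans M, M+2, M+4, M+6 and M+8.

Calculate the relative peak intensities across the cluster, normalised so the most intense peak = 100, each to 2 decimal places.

3.08 : 25.02 : 75.44 : 100.00 : 49.20

Rhenium pattern (n=2): 0.139876 : 0.468248 : 0.391876
Thallium pattern (n=2): 0.08714304 : 0.41611392 : 0.49674304
Convolve the two distributions (both contribute in 2-u steps):
  M: 0.139876×0.08714304 = 0.012189
  M+2: 0.139876×0.41611392 + 0.468248×0.08714304 = 0.099009
  M+4: 0.139876×0.49674304 + 0.468248×0.41611392 + 0.391876×0.08714304 = 0.298476
  M+6: 0.468248×0.49674304 + 0.391876×0.41611392 = 0.395664
  M+8: 0.391876×0.49674304 = 0.194662
Scale to base peak (0.395664) = 100: 3.08 : 25.02 : 75.44 : 100.00 : 49.20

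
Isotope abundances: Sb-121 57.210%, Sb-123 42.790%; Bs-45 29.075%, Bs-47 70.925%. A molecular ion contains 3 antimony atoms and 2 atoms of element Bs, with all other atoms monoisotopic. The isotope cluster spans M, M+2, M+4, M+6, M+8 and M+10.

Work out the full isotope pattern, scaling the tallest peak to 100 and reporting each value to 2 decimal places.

Antimony pattern (n=3): 0.18724742 : 0.42015297 : 0.3142518 : 0.07834781
Element Bs pattern (n=2): 0.08453556 : 0.41242887 : 0.50303556
Convolve the two distributions (both contribute in 2-u steps):
  M: 0.18724742×0.08453556 = 0.015829
  M+2: 0.18724742×0.41242887 + 0.42015297×0.08453556 = 0.112744
  M+4: 0.18724742×0.50303556 + 0.42015297×0.41242887 + 0.3142518×0.08453556 = 0.294041
  M+6: 0.42015297×0.50303556 + 0.3142518×0.41242887 + 0.07834781×0.08453556 = 0.347582
  M+8: 0.3142518×0.50303556 + 0.07834781×0.41242887 = 0.190393
  M+10: 0.07834781×0.50303556 = 0.039412
Scale to base peak (0.347582) = 100: 4.55 : 32.44 : 84.60 : 100.00 : 54.78 : 11.34

4.55 : 32.44 : 84.60 : 100.00 : 54.78 : 11.34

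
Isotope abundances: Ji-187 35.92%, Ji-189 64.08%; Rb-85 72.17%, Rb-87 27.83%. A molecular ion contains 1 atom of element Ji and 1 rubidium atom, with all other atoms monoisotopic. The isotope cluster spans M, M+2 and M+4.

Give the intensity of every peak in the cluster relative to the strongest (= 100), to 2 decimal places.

46.09 : 100.00 : 31.71

Element Ji pattern (n=1): 0.3592 : 0.6408
Rubidium pattern (n=1): 0.7217 : 0.2783
Convolve the two distributions (both contribute in 2-u steps):
  M: 0.3592×0.7217 = 0.259235
  M+2: 0.3592×0.2783 + 0.6408×0.7217 = 0.562431
  M+4: 0.6408×0.2783 = 0.178335
Scale to base peak (0.562431) = 100: 46.09 : 100.00 : 31.71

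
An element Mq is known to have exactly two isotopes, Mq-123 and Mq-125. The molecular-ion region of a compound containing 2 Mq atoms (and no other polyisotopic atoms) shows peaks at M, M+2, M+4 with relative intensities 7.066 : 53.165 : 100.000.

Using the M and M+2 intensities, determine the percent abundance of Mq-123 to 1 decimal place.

21.0%

Write p for the Mq-123 fraction. I(M+2)/I(M) = [C(2,1)·p^1·(1−p)] / p^2 = 2·(1−p)/p = 53.165/7.066 = 7.5241
(1−p)/p = 7.5241/2 = 3.7620  ⇒  p = 1/(1 + 3.7620) = 0.2100
Mq-123: 21.0%, Mq-125: 79.0%.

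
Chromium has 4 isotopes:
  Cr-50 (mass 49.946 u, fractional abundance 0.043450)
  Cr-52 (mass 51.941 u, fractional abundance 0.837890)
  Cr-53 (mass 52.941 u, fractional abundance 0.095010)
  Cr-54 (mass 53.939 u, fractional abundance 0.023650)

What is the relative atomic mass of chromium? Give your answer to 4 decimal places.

The abundance-weighted mean is 0.043450 × 49.946 + 0.837890 × 51.941 + 0.095010 × 52.941 + 0.023650 × 53.939
= 2.17015 + 43.52084 + 5.02992 + 1.27566 = 51.99657 u

51.9966 u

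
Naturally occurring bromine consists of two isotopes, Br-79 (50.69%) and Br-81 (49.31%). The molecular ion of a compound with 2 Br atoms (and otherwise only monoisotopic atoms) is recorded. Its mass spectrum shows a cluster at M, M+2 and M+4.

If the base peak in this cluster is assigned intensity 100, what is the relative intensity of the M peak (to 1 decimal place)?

Binomial terms of (0.5069 + 0.4931)^2: M 0.2569, M+2 0.4999, M+4 0.2431 → M+2 is the base peak.
P(M+2) = C(2,1) × 0.5069^1 × 0.4931^1 = 2 × 0.5069 × 0.4931 = 0.499905 (base)
P(M) = C(2,0) × 0.5069^2 × 0.4931^0 = 1 × 0.25694761 × 1.0000 = 0.256948
Relative intensity = 0.256948 / 0.499905 × 100 = 51.4

51.4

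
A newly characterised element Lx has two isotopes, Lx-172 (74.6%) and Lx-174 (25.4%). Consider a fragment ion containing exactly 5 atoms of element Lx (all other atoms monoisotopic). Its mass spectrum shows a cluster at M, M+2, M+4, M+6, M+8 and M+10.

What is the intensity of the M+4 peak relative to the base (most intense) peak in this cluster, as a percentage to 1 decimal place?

Binomial terms of (0.746 + 0.254)^5: M 0.2310, M+2 0.3933, M+4 0.2678, M+6 0.0912, M+8 0.0155, M+10 0.0011 → M+2 is the base peak.
P(M+2) = C(5,1) × 0.746^4 × 0.254^1 = 5 × 0.30971006 × 0.2540 = 0.393332 (base)
P(M+4) = C(5,2) × 0.746^3 × 0.254^2 = 10 × 0.41516094 × 0.064516 = 0.267845
Relative intensity = 0.267845 / 0.393332 × 100 = 68.1

68.1%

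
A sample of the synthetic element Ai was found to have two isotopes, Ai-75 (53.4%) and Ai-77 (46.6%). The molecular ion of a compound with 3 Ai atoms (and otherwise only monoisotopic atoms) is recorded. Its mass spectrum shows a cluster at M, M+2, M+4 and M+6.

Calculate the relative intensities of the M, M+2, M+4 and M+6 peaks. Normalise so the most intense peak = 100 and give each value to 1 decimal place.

Each Ai atom is independently Ai-75 (p = 0.534) or Ai-77 (q = 0.466); the cluster is the binomial expansion (p + q)^3.
P(M) = 0.534^3 = 0.152273
P(M+2) = 3 × 0.534^2 × 0.466^1 = 0.398648
P(M+4) = 3 × 0.534^1 × 0.466^2 = 0.347884
P(M+6) = 0.466^3 = 0.101195
The M+2 peak is largest (0.398648); scaling to 100 gives 38.2 : 100.0 : 87.3 : 25.4.

38.2 : 100.0 : 87.3 : 25.4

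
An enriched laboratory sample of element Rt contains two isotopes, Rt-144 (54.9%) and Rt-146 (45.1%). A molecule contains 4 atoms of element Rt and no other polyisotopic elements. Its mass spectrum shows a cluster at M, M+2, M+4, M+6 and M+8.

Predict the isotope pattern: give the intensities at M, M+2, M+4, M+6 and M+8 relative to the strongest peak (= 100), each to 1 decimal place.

24.7 : 81.2 : 100.0 : 54.8 : 11.2

Expanding (0.549 + 0.451)^4:
P(M) = 0.549^4 = 0.090843
P(M+2) = 4 × 0.549^3 × 0.451^1 = 0.298506
P(M+4) = 6 × 0.549^2 × 0.451^2 = 0.367832
P(M+6) = 4 × 0.549^1 × 0.451^3 = 0.201448
P(M+8) = 0.451^4 = 0.041372
The M+4 peak is largest (0.367832); scaling to 100 gives 24.7 : 81.2 : 100.0 : 54.8 : 11.2.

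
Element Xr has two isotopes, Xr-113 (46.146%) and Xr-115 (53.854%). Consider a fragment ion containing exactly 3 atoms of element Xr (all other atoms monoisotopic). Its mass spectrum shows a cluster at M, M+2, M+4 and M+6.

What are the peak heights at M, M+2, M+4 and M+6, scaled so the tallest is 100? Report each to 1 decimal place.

The 3 Xr atoms are independent, so intensities follow the terms of (0.46146 + 0.53854)^3.
P(M) = 0.46146^3 = 0.098266
P(M+2) = 3 × 0.46146^2 × 0.53854^1 = 0.344039
P(M+4) = 3 × 0.46146^1 × 0.53854^2 = 0.401505
P(M+6) = 0.53854^3 = 0.156190
The M+4 peak is largest (0.401505); scaling to 100 gives 24.5 : 85.7 : 100.0 : 38.9.

24.5 : 85.7 : 100.0 : 38.9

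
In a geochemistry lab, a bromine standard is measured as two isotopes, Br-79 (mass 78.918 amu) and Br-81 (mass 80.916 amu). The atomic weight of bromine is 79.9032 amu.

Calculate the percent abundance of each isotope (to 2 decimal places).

Let x be the fractional abundance of Br-79; then Br-81 has abundance 1 − x.
78.918·x + 80.916·(1 − x) = 79.9032
(78.918 − 80.916)·x = 79.9032 − 80.916
x = -1.0128 / -1.998 = 0.50691 → 50.69% Br-79, 49.31% Br-81.

Br-79: 50.69%, Br-81: 49.31%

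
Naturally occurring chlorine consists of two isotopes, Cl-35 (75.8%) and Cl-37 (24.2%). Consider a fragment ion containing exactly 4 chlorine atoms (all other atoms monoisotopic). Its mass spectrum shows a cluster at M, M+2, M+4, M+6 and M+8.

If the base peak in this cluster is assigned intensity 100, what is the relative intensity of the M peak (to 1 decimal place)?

Term probabilities: M 0.3301, M+2 0.4216, M+4 0.2019, M+6 0.0430, M+8 0.0034. Base peak = M+2.
P(M+2) = C(4,1) × 0.758^3 × 0.242^1 = 4 × 0.43551951 × 0.2420 = 0.421583 (base)
P(M) = C(4,0) × 0.758^4 × 0.242^0 = 1 × 0.33012379 × 1.0000 = 0.330124
Relative intensity = 0.330124 / 0.421583 × 100 = 78.3

78.3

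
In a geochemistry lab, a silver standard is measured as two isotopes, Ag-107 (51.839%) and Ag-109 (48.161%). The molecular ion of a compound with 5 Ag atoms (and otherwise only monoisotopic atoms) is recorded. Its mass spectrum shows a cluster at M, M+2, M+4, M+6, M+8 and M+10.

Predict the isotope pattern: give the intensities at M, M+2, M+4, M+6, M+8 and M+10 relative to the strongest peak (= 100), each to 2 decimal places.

11.59 : 53.82 : 100.00 : 92.90 : 43.16 : 8.02

Each Ag atom is independently Ag-107 (p = 0.51839) or Ag-109 (q = 0.48161); the cluster is the binomial expansion (p + q)^5.
P(M) = 0.51839^5 = 0.037435
P(M+2) = 5 × 0.51839^4 × 0.48161^1 = 0.173897
P(M+4) = 10 × 0.51839^3 × 0.48161^2 = 0.323118
P(M+6) = 10 × 0.51839^2 × 0.48161^3 = 0.300192
P(M+8) = 5 × 0.51839^1 × 0.48161^4 = 0.139447
P(M+10) = 0.48161^5 = 0.025911
The M+4 peak is largest (0.323118); scaling to 100 gives 11.59 : 53.82 : 100.00 : 92.90 : 43.16 : 8.02.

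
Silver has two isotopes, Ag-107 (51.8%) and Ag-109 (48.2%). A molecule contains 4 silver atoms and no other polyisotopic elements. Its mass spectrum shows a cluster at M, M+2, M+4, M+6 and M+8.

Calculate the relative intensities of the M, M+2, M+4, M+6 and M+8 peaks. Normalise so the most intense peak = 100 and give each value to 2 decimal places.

Expanding (0.518 + 0.482)^4:
P(M) = 0.518^4 = 0.071998
P(M+2) = 4 × 0.518^3 × 0.482^1 = 0.267976
P(M+4) = 6 × 0.518^2 × 0.482^2 = 0.374029
P(M+6) = 4 × 0.518^1 × 0.482^3 = 0.232023
P(M+8) = 0.482^4 = 0.053974
The M+4 peak is largest (0.374029); scaling to 100 gives 19.25 : 71.65 : 100.00 : 62.03 : 14.43.

19.25 : 71.65 : 100.00 : 62.03 : 14.43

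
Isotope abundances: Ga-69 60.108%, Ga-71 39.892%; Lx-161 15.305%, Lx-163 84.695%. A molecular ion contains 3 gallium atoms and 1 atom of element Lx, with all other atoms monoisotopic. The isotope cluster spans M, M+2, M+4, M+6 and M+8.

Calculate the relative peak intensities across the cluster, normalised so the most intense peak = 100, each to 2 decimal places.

Gallium pattern (n=3): 0.2171685 : 0.432386 : 0.2869625 : 0.063483
Element Lx pattern (n=1): 0.15305 : 0.84695
Convolve the two distributions (both contribute in 2-u steps):
  M: 0.2171685×0.15305 = 0.033238
  M+2: 0.2171685×0.84695 + 0.432386×0.15305 = 0.250108
  M+4: 0.432386×0.84695 + 0.2869625×0.15305 = 0.410129
  M+6: 0.2869625×0.84695 + 0.063483×0.15305 = 0.252759
  M+8: 0.063483×0.84695 = 0.053767
Scale to base peak (0.410129) = 100: 8.10 : 60.98 : 100.00 : 61.63 : 13.11

8.10 : 60.98 : 100.00 : 61.63 : 13.11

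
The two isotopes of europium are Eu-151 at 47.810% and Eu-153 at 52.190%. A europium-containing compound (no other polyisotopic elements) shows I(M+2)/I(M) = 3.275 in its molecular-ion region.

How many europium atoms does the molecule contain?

The M+2/M ratio from n Eu atoms is n · q/p = n · 0.52190/0.47810.
n = 3.275 × 0.47810/0.52190 = 3.00 ≈ 3

3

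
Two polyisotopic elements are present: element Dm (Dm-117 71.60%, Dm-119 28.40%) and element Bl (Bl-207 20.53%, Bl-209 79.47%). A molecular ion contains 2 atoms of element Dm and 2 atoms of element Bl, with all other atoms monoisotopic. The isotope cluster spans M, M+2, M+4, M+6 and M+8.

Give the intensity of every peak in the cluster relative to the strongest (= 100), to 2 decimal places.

4.70 : 40.10 : 100.00 : 61.57 : 11.08

Element Dm pattern (n=2): 0.512656 : 0.406688 : 0.080656
Element Bl pattern (n=2): 0.04214809 : 0.32630382 : 0.63154809
Convolve the two distributions (both contribute in 2-u steps):
  M: 0.512656×0.04214809 = 0.021607
  M+2: 0.512656×0.32630382 + 0.406688×0.04214809 = 0.184423
  M+4: 0.512656×0.63154809 + 0.406688×0.32630382 + 0.080656×0.04214809 = 0.459870
  M+6: 0.406688×0.63154809 + 0.080656×0.32630382 = 0.283161
  M+8: 0.080656×0.63154809 = 0.050938
Scale to base peak (0.459870) = 100: 4.70 : 40.10 : 100.00 : 61.57 : 11.08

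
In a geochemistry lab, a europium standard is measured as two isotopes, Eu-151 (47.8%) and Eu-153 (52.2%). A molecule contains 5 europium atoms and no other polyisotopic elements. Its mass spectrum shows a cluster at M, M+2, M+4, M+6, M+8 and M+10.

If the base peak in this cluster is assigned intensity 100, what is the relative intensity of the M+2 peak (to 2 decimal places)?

Binomial terms of (0.478 + 0.522)^5: M 0.0250, M+2 0.1363, M+4 0.2976, M+6 0.3250, M+8 0.1775, M+10 0.0388 → M+6 is the base peak.
P(M+6) = C(5,3) × 0.478^2 × 0.522^3 = 10 × 0.228484 × 0.14223665 = 0.324988 (base)
P(M+2) = C(5,1) × 0.478^4 × 0.522^1 = 5 × 0.05220494 × 0.5220 = 0.136255
Relative intensity = 0.136255 / 0.324988 × 100 = 41.93

41.93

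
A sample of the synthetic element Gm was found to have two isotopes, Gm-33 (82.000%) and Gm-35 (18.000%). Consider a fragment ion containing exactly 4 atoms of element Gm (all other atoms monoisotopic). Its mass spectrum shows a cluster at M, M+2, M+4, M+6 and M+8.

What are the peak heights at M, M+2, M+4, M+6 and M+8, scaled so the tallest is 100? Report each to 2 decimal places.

100.00 : 87.80 : 28.91 : 4.23 : 0.23

Each Gm atom is independently Gm-33 (p = 0.82000) or Gm-35 (q = 0.18000); the cluster is the binomial expansion (p + q)^4.
P(M) = 0.82000^4 = 0.452122
P(M+2) = 4 × 0.82000^3 × 0.18000^1 = 0.396985
P(M+4) = 6 × 0.82000^2 × 0.18000^2 = 0.130715
P(M+6) = 4 × 0.82000^1 × 0.18000^3 = 0.019129
P(M+8) = 0.18000^4 = 0.001050
The M peak is largest (0.452122); scaling to 100 gives 100.00 : 87.80 : 28.91 : 4.23 : 0.23.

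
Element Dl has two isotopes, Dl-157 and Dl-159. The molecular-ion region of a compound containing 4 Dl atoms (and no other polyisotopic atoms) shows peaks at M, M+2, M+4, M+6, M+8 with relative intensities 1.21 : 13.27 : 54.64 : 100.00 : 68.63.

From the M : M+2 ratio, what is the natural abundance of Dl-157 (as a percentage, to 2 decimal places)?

26.73%

Write p for the Dl-157 fraction. I(M+2)/I(M) = [C(4,1)·p^3·(1−p)] / p^4 = 4·(1−p)/p = 13.27/1.21 = 10.9669
(1−p)/p = 10.9669/4 = 2.7417  ⇒  p = 1/(1 + 2.7417) = 0.2673
Dl-157: 26.73%, Dl-159: 73.27%.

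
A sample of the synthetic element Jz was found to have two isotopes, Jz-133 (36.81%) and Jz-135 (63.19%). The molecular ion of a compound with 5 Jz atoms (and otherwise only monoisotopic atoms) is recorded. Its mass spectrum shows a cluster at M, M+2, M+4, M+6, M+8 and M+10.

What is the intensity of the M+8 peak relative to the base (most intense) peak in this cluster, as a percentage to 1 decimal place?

Binomial terms of (0.3681 + 0.6319)^5: M 0.0068, M+2 0.0580, M+4 0.1992, M+6 0.3419, M+8 0.2934, M+10 0.1007 → M+6 is the base peak.
P(M+6) = C(5,3) × 0.3681^2 × 0.6319^3 = 10 × 0.13549761 × 0.25231616 = 0.341882 (base)
P(M+8) = C(5,4) × 0.3681^1 × 0.6319^4 = 5 × 0.3681 × 0.15943858 = 0.293447
Relative intensity = 0.293447 / 0.341882 × 100 = 85.8

85.8%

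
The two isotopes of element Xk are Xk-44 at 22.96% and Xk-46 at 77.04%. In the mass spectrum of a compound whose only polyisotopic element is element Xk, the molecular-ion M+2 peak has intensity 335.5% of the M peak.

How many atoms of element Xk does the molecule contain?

1

The M+2/M ratio from n Xk atoms is n · q/p = n · 0.7704/0.2296.
n = 3.355 × 0.2296/0.7704 = 1.00 ≈ 1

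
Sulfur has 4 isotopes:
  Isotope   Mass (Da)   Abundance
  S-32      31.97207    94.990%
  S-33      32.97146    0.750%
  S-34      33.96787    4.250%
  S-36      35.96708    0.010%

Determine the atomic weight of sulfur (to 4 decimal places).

32.0648 Da

The abundance-weighted mean is 0.94990 × 31.97207 + 0.00750 × 32.97146 + 0.04250 × 33.96787 + 0.00010 × 35.96708
= 30.370269 + 0.247286 + 1.443634 + 0.003597 = 32.064786 Da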